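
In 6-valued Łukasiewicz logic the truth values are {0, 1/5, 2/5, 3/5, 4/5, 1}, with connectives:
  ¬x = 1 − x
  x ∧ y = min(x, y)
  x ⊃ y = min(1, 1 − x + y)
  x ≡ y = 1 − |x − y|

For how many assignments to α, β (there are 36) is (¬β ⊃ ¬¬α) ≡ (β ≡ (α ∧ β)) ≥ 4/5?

value 1: 12 assignments (counts)
value 4/5: 10 assignments (counts)
value 3/5: 4 assignments
value 2/5: 6 assignments
value 1/5: 2 assignments
value 0: 2 assignments
So 22 of the 36 assignments meet the threshold.

22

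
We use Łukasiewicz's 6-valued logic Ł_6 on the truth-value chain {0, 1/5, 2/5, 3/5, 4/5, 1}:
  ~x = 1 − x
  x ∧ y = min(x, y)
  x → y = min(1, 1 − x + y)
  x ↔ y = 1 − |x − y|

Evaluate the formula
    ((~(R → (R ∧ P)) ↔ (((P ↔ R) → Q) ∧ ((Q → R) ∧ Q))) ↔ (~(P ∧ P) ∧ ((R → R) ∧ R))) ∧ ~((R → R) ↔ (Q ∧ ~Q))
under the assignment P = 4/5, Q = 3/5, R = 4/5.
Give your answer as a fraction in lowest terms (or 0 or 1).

3/5

R ∧ P = 4/5 ∧ 4/5 = 4/5
R → (R ∧ P) = 4/5 → 4/5 = 1
~(R → (R ∧ P)) = ~1 = 0
P ↔ R = 4/5 ↔ 4/5 = 1
(P ↔ R) → Q = 1 → 3/5 = 3/5
Q → R = 3/5 → 4/5 = 1
(Q → R) ∧ Q = 1 ∧ 3/5 = 3/5
((P ↔ R) → Q) ∧ ((Q → R) ∧ Q) = 3/5 ∧ 3/5 = 3/5
~(R → (R ∧ P)) ↔ (((P ↔ R) → Q) ∧ ((Q → R) ∧ Q)) = 0 ↔ 3/5 = 2/5
P ∧ P = 4/5 ∧ 4/5 = 4/5
~(P ∧ P) = ~4/5 = 1/5
R → R = 4/5 → 4/5 = 1
(R → R) ∧ R = 1 ∧ 4/5 = 4/5
~(P ∧ P) ∧ ((R → R) ∧ R) = 1/5 ∧ 4/5 = 1/5
(~(R → (R ∧ P)) ↔ (((P ↔ R) → Q) ∧ ((Q → R) ∧ Q))) ↔ (~(P ∧ P) ∧ ((R → R) ∧ R)) = 2/5 ↔ 1/5 = 4/5
R → R = 4/5 → 4/5 = 1
~Q = ~3/5 = 2/5
Q ∧ ~Q = 3/5 ∧ 2/5 = 2/5
(R → R) ↔ (Q ∧ ~Q) = 1 ↔ 2/5 = 2/5
~((R → R) ↔ (Q ∧ ~Q)) = ~2/5 = 3/5
((~(R → (R ∧ P)) ↔ (((P ↔ R) → Q) ∧ ((Q → R) ∧ Q))) ↔ (~(P ∧ P) ∧ ((R → R) ∧ R))) ∧ ~((R → R) ↔ (Q ∧ ~Q)) = 4/5 ∧ 3/5 = 3/5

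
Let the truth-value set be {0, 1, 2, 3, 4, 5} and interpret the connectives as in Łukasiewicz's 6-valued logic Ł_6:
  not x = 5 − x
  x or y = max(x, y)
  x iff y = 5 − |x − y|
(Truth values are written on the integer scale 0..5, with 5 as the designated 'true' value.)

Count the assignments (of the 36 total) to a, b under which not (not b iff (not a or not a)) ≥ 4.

6

value 5: 2 assignments (counts)
value 4: 4 assignments (counts)
value 3: 6 assignments
value 2: 8 assignments
value 1: 10 assignments
value 0: 6 assignments
So 6 of the 36 assignments meet the threshold.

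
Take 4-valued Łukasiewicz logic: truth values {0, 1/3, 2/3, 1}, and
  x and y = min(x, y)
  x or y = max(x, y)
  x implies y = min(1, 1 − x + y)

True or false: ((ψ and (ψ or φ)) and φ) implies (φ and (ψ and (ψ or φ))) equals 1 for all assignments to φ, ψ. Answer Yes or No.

φ = 0, ψ = 0 ↦ 1
φ = 0, ψ = 1/3 ↦ 1
φ = 0, ψ = 2/3 ↦ 1
φ = 0, ψ = 1 ↦ 1
φ = 1/3, ψ = 0 ↦ 1
φ = 1/3, ψ = 1/3 ↦ 1
φ = 1/3, ψ = 2/3 ↦ 1
φ = 1/3, ψ = 1 ↦ 1
φ = 2/3, ψ = 0 ↦ 1
φ = 2/3, ψ = 1/3 ↦ 1
φ = 2/3, ψ = 2/3 ↦ 1
φ = 2/3, ψ = 1 ↦ 1
φ = 1, ψ = 0 ↦ 1
φ = 1, ψ = 1/3 ↦ 1
φ = 1, ψ = 2/3 ↦ 1
φ = 1, ψ = 1 ↦ 1
Every assignment gives a value ≥ 1.

Yes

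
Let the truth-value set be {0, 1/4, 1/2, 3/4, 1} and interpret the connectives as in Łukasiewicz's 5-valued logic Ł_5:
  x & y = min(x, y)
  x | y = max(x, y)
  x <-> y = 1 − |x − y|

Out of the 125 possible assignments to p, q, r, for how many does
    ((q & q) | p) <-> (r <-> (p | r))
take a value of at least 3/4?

65

value 1: 28 assignments (counts)
value 3/4: 37 assignments (counts)
value 1/2: 31 assignments
value 1/4: 19 assignments
value 0: 10 assignments
So 65 of the 125 assignments meet the threshold.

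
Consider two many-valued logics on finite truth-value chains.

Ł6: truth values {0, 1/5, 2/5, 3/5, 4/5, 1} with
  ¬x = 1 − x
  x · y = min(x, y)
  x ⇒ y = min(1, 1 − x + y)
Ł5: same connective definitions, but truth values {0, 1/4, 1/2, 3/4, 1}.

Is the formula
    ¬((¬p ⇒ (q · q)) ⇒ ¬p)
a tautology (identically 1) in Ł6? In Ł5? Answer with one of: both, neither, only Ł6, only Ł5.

neither

In Ł6: at p = 0, q = 0 the value is 0 — not a tautology.
In Ł5: at p = 0, q = 0 the value is 0 — not a tautology.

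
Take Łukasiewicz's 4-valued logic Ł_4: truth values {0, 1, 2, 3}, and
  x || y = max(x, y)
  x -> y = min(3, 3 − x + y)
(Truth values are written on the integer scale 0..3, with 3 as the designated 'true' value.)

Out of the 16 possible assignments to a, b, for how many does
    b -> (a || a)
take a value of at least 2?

13

a = 0, b = 0 ↦ 3  ≥
a = 0, b = 1 ↦ 2  ≥
a = 0, b = 2 ↦ 1  <
a = 0, b = 3 ↦ 0  <
a = 1, b = 0 ↦ 3  ≥
a = 1, b = 1 ↦ 3  ≥
a = 1, b = 2 ↦ 2  ≥
a = 1, b = 3 ↦ 1  <
a = 2, b = 0 ↦ 3  ≥
a = 2, b = 1 ↦ 3  ≥
a = 2, b = 2 ↦ 3  ≥
a = 2, b = 3 ↦ 2  ≥
a = 3, b = 0 ↦ 3  ≥
a = 3, b = 1 ↦ 3  ≥
a = 3, b = 2 ↦ 3  ≥
a = 3, b = 3 ↦ 3  ≥
So 13 of the 16 assignments meet the threshold.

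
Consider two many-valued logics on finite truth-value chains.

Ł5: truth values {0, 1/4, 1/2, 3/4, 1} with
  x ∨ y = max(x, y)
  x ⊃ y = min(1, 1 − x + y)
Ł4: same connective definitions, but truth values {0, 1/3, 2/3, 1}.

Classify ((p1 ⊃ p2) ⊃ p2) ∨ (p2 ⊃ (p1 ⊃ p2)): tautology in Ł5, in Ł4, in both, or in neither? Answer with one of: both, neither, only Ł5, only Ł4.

In Ł5: every assignment gives 1 — tautology.
In Ł4: every assignment gives 1 — tautology.

both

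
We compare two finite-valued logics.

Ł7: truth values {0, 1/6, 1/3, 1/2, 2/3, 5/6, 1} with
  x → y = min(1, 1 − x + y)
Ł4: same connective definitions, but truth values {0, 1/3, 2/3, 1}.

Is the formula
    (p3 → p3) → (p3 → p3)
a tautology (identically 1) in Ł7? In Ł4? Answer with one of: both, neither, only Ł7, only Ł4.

both

In Ł7: every assignment gives 1 — tautology.
In Ł4: every assignment gives 1 — tautology.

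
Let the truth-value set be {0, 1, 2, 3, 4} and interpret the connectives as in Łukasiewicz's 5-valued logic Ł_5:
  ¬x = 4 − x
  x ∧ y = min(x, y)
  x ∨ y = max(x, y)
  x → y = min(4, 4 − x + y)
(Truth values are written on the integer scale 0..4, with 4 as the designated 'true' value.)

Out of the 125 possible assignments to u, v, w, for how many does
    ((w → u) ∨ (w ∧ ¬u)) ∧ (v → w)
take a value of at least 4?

40

value 4: 40 assignments (counts)
value 3: 46 assignments
value 2: 24 assignments
value 1: 10 assignments
value 0: 5 assignments
So 40 of the 125 assignments meet the threshold.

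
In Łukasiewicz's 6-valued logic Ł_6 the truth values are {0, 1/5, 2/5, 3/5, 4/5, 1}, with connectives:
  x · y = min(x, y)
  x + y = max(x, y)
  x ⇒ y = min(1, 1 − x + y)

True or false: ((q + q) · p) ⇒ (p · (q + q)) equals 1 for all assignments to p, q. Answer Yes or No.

Yes

At p = 1/5, q = 1/5, for instance:
q + q = 1/5 + 1/5 = 1/5
(q + q) · p = 1/5 · 1/5 = 1/5
p · (q + q) = 1/5 · 1/5 = 1/5
((q + q) · p) ⇒ (p · (q + q)) = 1/5 ⇒ 1/5 = 1
and checking the remaining 35 assignments likewise gives ≥ 1 in every case.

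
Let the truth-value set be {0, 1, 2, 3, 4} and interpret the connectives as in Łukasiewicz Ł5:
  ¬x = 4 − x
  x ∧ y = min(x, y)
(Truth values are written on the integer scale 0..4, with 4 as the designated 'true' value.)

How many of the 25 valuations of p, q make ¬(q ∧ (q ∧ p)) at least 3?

value 4: 9 assignments (counts)
value 3: 7 assignments (counts)
value 2: 5 assignments
value 1: 3 assignments
value 0: 1 assignment
So 16 of the 25 assignments meet the threshold.

16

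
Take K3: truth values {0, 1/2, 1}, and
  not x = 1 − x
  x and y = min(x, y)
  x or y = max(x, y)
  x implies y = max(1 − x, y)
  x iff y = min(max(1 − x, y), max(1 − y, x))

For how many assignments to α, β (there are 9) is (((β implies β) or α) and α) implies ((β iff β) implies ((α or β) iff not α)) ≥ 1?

3

α = 0, β = 0 ↦ 1  ≥
α = 0, β = 1/2 ↦ 1  ≥
α = 0, β = 1 ↦ 1  ≥
α = 1/2, β = 0 ↦ 1/2  <
α = 1/2, β = 1/2 ↦ 1/2  <
α = 1/2, β = 1 ↦ 1/2  <
α = 1, β = 0 ↦ 0  <
α = 1, β = 1/2 ↦ 1/2  <
α = 1, β = 1 ↦ 0  <
So 3 of the 9 assignments meet the threshold.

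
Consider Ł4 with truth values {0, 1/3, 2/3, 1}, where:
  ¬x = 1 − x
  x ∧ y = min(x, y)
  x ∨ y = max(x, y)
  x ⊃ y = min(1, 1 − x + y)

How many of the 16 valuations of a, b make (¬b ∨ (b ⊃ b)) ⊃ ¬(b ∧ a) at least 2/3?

12

a = 0, b = 0 ↦ 1  ≥
a = 0, b = 1/3 ↦ 1  ≥
a = 0, b = 2/3 ↦ 1  ≥
a = 0, b = 1 ↦ 1  ≥
a = 1/3, b = 0 ↦ 1  ≥
a = 1/3, b = 1/3 ↦ 2/3  ≥
a = 1/3, b = 2/3 ↦ 2/3  ≥
a = 1/3, b = 1 ↦ 2/3  ≥
a = 2/3, b = 0 ↦ 1  ≥
a = 2/3, b = 1/3 ↦ 2/3  ≥
a = 2/3, b = 2/3 ↦ 1/3  <
a = 2/3, b = 1 ↦ 1/3  <
a = 1, b = 0 ↦ 1  ≥
a = 1, b = 1/3 ↦ 2/3  ≥
a = 1, b = 2/3 ↦ 1/3  <
a = 1, b = 1 ↦ 0  <
So 12 of the 16 assignments meet the threshold.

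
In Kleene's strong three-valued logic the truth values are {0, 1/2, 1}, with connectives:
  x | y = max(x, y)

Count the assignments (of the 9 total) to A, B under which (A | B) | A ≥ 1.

A = 0, B = 0 ↦ 0  <
A = 0, B = 1/2 ↦ 1/2  <
A = 0, B = 1 ↦ 1  ≥
A = 1/2, B = 0 ↦ 1/2  <
A = 1/2, B = 1/2 ↦ 1/2  <
A = 1/2, B = 1 ↦ 1  ≥
A = 1, B = 0 ↦ 1  ≥
A = 1, B = 1/2 ↦ 1  ≥
A = 1, B = 1 ↦ 1  ≥
So 5 of the 9 assignments meet the threshold.

5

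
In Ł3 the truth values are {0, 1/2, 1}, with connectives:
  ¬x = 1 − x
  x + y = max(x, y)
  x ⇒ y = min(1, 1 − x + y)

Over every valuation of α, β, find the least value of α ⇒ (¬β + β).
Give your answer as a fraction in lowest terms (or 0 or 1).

1/2

Take α = 1, β = 1/2:
¬β = ¬1/2 = 1/2
¬β + β = 1/2 + 1/2 = 1/2
α ⇒ (¬β + β) = 1 ⇒ 1/2 = 1/2
No assignment yields a value below 1/2, so this is the minimum.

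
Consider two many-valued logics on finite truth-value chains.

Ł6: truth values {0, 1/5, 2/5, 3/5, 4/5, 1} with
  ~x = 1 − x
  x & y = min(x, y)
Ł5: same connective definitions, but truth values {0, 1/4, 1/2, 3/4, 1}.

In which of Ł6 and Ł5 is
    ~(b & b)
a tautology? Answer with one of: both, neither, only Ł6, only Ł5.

In Ł6: at b = 1/5 the value is 4/5 — not a tautology.
In Ł5: at b = 1/4 the value is 3/4 — not a tautology.

neither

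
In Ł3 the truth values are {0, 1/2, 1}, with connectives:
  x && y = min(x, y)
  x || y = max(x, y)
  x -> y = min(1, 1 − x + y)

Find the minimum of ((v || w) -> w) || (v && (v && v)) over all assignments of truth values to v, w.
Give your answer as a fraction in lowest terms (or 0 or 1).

1/2

Take v = 1/2, w = 0:
v || w = 1/2 || 0 = 1/2
(v || w) -> w = 1/2 -> 0 = 1/2
v && v = 1/2 && 1/2 = 1/2
v && (v && v) = 1/2 && 1/2 = 1/2
((v || w) -> w) || (v && (v && v)) = 1/2 || 1/2 = 1/2
No assignment yields a value below 1/2, so this is the minimum.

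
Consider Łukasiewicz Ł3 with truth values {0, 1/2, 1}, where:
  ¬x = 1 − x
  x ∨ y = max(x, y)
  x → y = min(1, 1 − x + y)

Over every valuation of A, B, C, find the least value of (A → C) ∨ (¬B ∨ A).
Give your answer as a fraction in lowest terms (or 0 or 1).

Take A = 1/2, B = 1/2, C = 0:
A → C = 1/2 → 0 = 1/2
¬B = ¬1/2 = 1/2
¬B ∨ A = 1/2 ∨ 1/2 = 1/2
(A → C) ∨ (¬B ∨ A) = 1/2 ∨ 1/2 = 1/2
No assignment yields a value below 1/2, so this is the minimum.

1/2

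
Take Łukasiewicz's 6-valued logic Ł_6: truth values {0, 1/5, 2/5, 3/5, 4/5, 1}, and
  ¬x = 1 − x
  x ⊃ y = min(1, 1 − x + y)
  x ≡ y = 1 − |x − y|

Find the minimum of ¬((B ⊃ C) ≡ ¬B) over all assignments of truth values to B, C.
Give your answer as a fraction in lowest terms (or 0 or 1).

0

Take B = 0, C = 0:
B ⊃ C = 0 ⊃ 0 = 1
¬B = ¬0 = 1
(B ⊃ C) ≡ ¬B = 1 ≡ 1 = 1
¬((B ⊃ C) ≡ ¬B) = ¬1 = 0
No assignment yields a value below 0, so this is the minimum.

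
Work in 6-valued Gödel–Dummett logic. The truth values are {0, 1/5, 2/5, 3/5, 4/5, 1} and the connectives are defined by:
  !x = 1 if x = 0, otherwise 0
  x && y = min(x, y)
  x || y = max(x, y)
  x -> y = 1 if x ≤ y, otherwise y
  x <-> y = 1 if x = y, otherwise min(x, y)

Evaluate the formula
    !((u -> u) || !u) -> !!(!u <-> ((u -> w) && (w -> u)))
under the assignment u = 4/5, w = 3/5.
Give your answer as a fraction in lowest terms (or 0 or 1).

1

u -> u = 4/5 -> 4/5 = 1
!u = !4/5 = 0
(u -> u) || !u = 1 || 0 = 1
!((u -> u) || !u) = !1 = 0
!u = !4/5 = 0
u -> w = 4/5 -> 3/5 = 3/5
w -> u = 3/5 -> 4/5 = 1
(u -> w) && (w -> u) = 3/5 && 1 = 3/5
!u <-> ((u -> w) && (w -> u)) = 0 <-> 3/5 = 0
!(!u <-> ((u -> w) && (w -> u))) = !0 = 1
!!(!u <-> ((u -> w) && (w -> u))) = !1 = 0
!((u -> u) || !u) -> !!(!u <-> ((u -> w) && (w -> u))) = 0 -> 0 = 1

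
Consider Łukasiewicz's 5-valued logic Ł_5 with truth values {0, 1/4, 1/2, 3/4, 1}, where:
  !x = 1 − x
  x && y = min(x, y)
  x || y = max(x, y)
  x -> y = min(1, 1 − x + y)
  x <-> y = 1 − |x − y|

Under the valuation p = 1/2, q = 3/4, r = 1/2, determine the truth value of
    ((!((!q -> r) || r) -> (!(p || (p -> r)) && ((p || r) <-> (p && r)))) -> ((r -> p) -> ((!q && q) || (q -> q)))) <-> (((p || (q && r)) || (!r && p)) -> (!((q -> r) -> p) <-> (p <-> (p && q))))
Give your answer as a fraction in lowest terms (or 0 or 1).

!q = !3/4 = 1/4
!q -> r = 1/4 -> 1/2 = 1
(!q -> r) || r = 1 || 1/2 = 1
!((!q -> r) || r) = !1 = 0
p -> r = 1/2 -> 1/2 = 1
p || (p -> r) = 1/2 || 1 = 1
!(p || (p -> r)) = !1 = 0
p || r = 1/2 || 1/2 = 1/2
p && r = 1/2 && 1/2 = 1/2
(p || r) <-> (p && r) = 1/2 <-> 1/2 = 1
!(p || (p -> r)) && ((p || r) <-> (p && r)) = 0 && 1 = 0
!((!q -> r) || r) -> (!(p || (p -> r)) && ((p || r) <-> (p && r))) = 0 -> 0 = 1
r -> p = 1/2 -> 1/2 = 1
!q = !3/4 = 1/4
!q && q = 1/4 && 3/4 = 1/4
q -> q = 3/4 -> 3/4 = 1
(!q && q) || (q -> q) = 1/4 || 1 = 1
(r -> p) -> ((!q && q) || (q -> q)) = 1 -> 1 = 1
(!((!q -> r) || r) -> (!(p || (p -> r)) && ((p || r) <-> (p && r)))) -> ((r -> p) -> ((!q && q) || (q -> q))) = 1 -> 1 = 1
q && r = 3/4 && 1/2 = 1/2
p || (q && r) = 1/2 || 1/2 = 1/2
!r = !1/2 = 1/2
!r && p = 1/2 && 1/2 = 1/2
(p || (q && r)) || (!r && p) = 1/2 || 1/2 = 1/2
q -> r = 3/4 -> 1/2 = 3/4
(q -> r) -> p = 3/4 -> 1/2 = 3/4
!((q -> r) -> p) = !3/4 = 1/4
p && q = 1/2 && 3/4 = 1/2
p <-> (p && q) = 1/2 <-> 1/2 = 1
!((q -> r) -> p) <-> (p <-> (p && q)) = 1/4 <-> 1 = 1/4
((p || (q && r)) || (!r && p)) -> (!((q -> r) -> p) <-> (p <-> (p && q))) = 1/2 -> 1/4 = 3/4
((!((!q -> r) || r) -> (!(p || (p -> r)) && ((p || r) <-> (p && r)))) -> ((r -> p) -> ((!q && q) || (q -> q)))) <-> (((p || (q && r)) || (!r && p)) -> (!((q -> r) -> p) <-> (p <-> (p && q)))) = 1 <-> 3/4 = 3/4

3/4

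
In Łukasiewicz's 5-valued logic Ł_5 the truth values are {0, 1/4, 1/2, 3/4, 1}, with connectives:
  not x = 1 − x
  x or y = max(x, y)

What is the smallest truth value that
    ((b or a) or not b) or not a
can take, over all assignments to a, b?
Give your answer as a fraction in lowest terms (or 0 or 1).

Take a = 1/2, b = 1/2:
b or a = 1/2 or 1/2 = 1/2
not b = not 1/2 = 1/2
(b or a) or not b = 1/2 or 1/2 = 1/2
not a = not 1/2 = 1/2
((b or a) or not b) or not a = 1/2 or 1/2 = 1/2
No assignment yields a value below 1/2, so this is the minimum.

1/2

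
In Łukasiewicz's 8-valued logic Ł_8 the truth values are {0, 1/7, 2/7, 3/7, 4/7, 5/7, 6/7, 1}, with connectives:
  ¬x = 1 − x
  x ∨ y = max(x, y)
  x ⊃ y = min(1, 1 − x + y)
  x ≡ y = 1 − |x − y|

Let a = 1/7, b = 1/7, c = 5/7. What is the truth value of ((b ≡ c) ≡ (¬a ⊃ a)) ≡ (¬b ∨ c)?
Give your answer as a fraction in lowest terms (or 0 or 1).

b ≡ c = 1/7 ≡ 5/7 = 3/7
¬a = ¬1/7 = 6/7
¬a ⊃ a = 6/7 ⊃ 1/7 = 2/7
(b ≡ c) ≡ (¬a ⊃ a) = 3/7 ≡ 2/7 = 6/7
¬b = ¬1/7 = 6/7
¬b ∨ c = 6/7 ∨ 5/7 = 6/7
((b ≡ c) ≡ (¬a ⊃ a)) ≡ (¬b ∨ c) = 6/7 ≡ 6/7 = 1

1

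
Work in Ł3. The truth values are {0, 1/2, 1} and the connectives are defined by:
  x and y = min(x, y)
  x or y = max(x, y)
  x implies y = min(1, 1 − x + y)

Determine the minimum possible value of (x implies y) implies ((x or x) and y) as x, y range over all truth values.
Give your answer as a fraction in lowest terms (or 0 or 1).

0

Take x = 0, y = 0:
x implies y = 0 implies 0 = 1
x or x = 0 or 0 = 0
(x or x) and y = 0 and 0 = 0
(x implies y) implies ((x or x) and y) = 1 implies 0 = 0
No assignment yields a value below 0, so this is the minimum.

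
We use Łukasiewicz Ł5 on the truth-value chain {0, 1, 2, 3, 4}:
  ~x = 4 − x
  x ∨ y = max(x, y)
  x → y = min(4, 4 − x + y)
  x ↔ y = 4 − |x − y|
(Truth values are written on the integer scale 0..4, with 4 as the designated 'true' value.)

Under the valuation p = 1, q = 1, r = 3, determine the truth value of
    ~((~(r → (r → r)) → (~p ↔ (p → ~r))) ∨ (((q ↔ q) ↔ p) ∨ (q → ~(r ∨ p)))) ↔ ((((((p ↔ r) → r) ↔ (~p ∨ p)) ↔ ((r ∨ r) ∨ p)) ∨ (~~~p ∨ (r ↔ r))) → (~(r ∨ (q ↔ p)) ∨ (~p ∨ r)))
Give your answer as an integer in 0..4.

r → r = 3 → 3 = 4
r → (r → r) = 3 → 4 = 4
~(r → (r → r)) = ~4 = 0
~p = ~1 = 3
~r = ~3 = 1
p → ~r = 1 → 1 = 4
~p ↔ (p → ~r) = 3 ↔ 4 = 3
~(r → (r → r)) → (~p ↔ (p → ~r)) = 0 → 3 = 4
q ↔ q = 1 ↔ 1 = 4
(q ↔ q) ↔ p = 4 ↔ 1 = 1
r ∨ p = 3 ∨ 1 = 3
~(r ∨ p) = ~3 = 1
q → ~(r ∨ p) = 1 → 1 = 4
((q ↔ q) ↔ p) ∨ (q → ~(r ∨ p)) = 1 ∨ 4 = 4
(~(r → (r → r)) → (~p ↔ (p → ~r))) ∨ (((q ↔ q) ↔ p) ∨ (q → ~(r ∨ p))) = 4 ∨ 4 = 4
~((~(r → (r → r)) → (~p ↔ (p → ~r))) ∨ (((q ↔ q) ↔ p) ∨ (q → ~(r ∨ p)))) = ~4 = 0
p ↔ r = 1 ↔ 3 = 2
(p ↔ r) → r = 2 → 3 = 4
~p = ~1 = 3
~p ∨ p = 3 ∨ 1 = 3
((p ↔ r) → r) ↔ (~p ∨ p) = 4 ↔ 3 = 3
r ∨ r = 3 ∨ 3 = 3
(r ∨ r) ∨ p = 3 ∨ 1 = 3
(((p ↔ r) → r) ↔ (~p ∨ p)) ↔ ((r ∨ r) ∨ p) = 3 ↔ 3 = 4
~p = ~1 = 3
~~p = ~3 = 1
~~~p = ~1 = 3
r ↔ r = 3 ↔ 3 = 4
~~~p ∨ (r ↔ r) = 3 ∨ 4 = 4
((((p ↔ r) → r) ↔ (~p ∨ p)) ↔ ((r ∨ r) ∨ p)) ∨ (~~~p ∨ (r ↔ r)) = 4 ∨ 4 = 4
q ↔ p = 1 ↔ 1 = 4
r ∨ (q ↔ p) = 3 ∨ 4 = 4
~(r ∨ (q ↔ p)) = ~4 = 0
~p = ~1 = 3
~p ∨ r = 3 ∨ 3 = 3
~(r ∨ (q ↔ p)) ∨ (~p ∨ r) = 0 ∨ 3 = 3
(((((p ↔ r) → r) ↔ (~p ∨ p)) ↔ ((r ∨ r) ∨ p)) ∨ (~~~p ∨ (r ↔ r))) → (~(r ∨ (q ↔ p)) ∨ (~p ∨ r)) = 4 → 3 = 3
~((~(r → (r → r)) → (~p ↔ (p → ~r))) ∨ (((q ↔ q) ↔ p) ∨ (q → ~(r ∨ p)))) ↔ ((((((p ↔ r) → r) ↔ (~p ∨ p)) ↔ ((r ∨ r) ∨ p)) ∨ (~~~p ∨ (r ↔ r))) → (~(r ∨ (q ↔ p)) ∨ (~p ∨ r))) = 0 ↔ 3 = 1

1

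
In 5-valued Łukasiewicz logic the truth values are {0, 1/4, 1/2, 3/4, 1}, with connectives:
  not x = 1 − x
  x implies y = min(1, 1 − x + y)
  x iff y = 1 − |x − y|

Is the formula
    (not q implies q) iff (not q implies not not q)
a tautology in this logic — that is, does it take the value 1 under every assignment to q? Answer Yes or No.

Yes

q = 0 ↦ 1
q = 1/4 ↦ 1
q = 1/2 ↦ 1
q = 3/4 ↦ 1
q = 1 ↦ 1
Every assignment gives a value ≥ 1.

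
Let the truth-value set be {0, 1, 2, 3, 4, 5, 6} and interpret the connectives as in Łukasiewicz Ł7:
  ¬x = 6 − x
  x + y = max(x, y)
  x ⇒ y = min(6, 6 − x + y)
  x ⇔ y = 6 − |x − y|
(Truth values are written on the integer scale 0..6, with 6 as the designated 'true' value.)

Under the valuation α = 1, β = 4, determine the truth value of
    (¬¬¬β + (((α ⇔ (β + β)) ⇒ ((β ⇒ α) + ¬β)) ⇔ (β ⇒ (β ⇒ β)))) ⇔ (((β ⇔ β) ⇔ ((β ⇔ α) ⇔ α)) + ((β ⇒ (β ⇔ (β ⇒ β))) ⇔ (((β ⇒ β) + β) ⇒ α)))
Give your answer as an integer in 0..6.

¬β = ¬4 = 2
¬¬β = ¬2 = 4
¬¬¬β = ¬4 = 2
β + β = 4 + 4 = 4
α ⇔ (β + β) = 1 ⇔ 4 = 3
β ⇒ α = 4 ⇒ 1 = 3
¬β = ¬4 = 2
(β ⇒ α) + ¬β = 3 + 2 = 3
(α ⇔ (β + β)) ⇒ ((β ⇒ α) + ¬β) = 3 ⇒ 3 = 6
β ⇒ β = 4 ⇒ 4 = 6
β ⇒ (β ⇒ β) = 4 ⇒ 6 = 6
((α ⇔ (β + β)) ⇒ ((β ⇒ α) + ¬β)) ⇔ (β ⇒ (β ⇒ β)) = 6 ⇔ 6 = 6
¬¬¬β + (((α ⇔ (β + β)) ⇒ ((β ⇒ α) + ¬β)) ⇔ (β ⇒ (β ⇒ β))) = 2 + 6 = 6
β ⇔ β = 4 ⇔ 4 = 6
β ⇔ α = 4 ⇔ 1 = 3
(β ⇔ α) ⇔ α = 3 ⇔ 1 = 4
(β ⇔ β) ⇔ ((β ⇔ α) ⇔ α) = 6 ⇔ 4 = 4
β ⇒ β = 4 ⇒ 4 = 6
β ⇔ (β ⇒ β) = 4 ⇔ 6 = 4
β ⇒ (β ⇔ (β ⇒ β)) = 4 ⇒ 4 = 6
β ⇒ β = 4 ⇒ 4 = 6
(β ⇒ β) + β = 6 + 4 = 6
((β ⇒ β) + β) ⇒ α = 6 ⇒ 1 = 1
(β ⇒ (β ⇔ (β ⇒ β))) ⇔ (((β ⇒ β) + β) ⇒ α) = 6 ⇔ 1 = 1
((β ⇔ β) ⇔ ((β ⇔ α) ⇔ α)) + ((β ⇒ (β ⇔ (β ⇒ β))) ⇔ (((β ⇒ β) + β) ⇒ α)) = 4 + 1 = 4
(¬¬¬β + (((α ⇔ (β + β)) ⇒ ((β ⇒ α) + ¬β)) ⇔ (β ⇒ (β ⇒ β)))) ⇔ (((β ⇔ β) ⇔ ((β ⇔ α) ⇔ α)) + ((β ⇒ (β ⇔ (β ⇒ β))) ⇔ (((β ⇒ β) + β) ⇒ α))) = 6 ⇔ 4 = 4

4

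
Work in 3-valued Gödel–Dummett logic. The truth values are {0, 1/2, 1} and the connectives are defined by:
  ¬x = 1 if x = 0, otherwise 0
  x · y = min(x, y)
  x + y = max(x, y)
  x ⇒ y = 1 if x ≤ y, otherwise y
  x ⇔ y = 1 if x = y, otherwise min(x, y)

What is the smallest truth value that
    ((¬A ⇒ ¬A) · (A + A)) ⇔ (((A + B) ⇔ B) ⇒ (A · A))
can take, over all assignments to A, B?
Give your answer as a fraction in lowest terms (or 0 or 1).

1/2

Take A = 1/2, B = 0:
¬A = ¬1/2 = 0
¬A = ¬1/2 = 0
¬A ⇒ ¬A = 0 ⇒ 0 = 1
A + A = 1/2 + 1/2 = 1/2
(¬A ⇒ ¬A) · (A + A) = 1 · 1/2 = 1/2
A + B = 1/2 + 0 = 1/2
(A + B) ⇔ B = 1/2 ⇔ 0 = 0
A · A = 1/2 · 1/2 = 1/2
((A + B) ⇔ B) ⇒ (A · A) = 0 ⇒ 1/2 = 1
((¬A ⇒ ¬A) · (A + A)) ⇔ (((A + B) ⇔ B) ⇒ (A · A)) = 1/2 ⇔ 1 = 1/2
No assignment yields a value below 1/2, so this is the minimum.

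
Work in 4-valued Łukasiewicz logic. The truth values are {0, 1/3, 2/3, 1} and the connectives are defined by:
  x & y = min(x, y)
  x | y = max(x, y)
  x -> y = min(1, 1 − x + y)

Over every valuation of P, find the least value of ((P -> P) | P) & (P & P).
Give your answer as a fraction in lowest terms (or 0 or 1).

0

Take P = 0:
P -> P = 0 -> 0 = 1
(P -> P) | P = 1 | 0 = 1
P & P = 0 & 0 = 0
((P -> P) | P) & (P & P) = 1 & 0 = 0
No assignment yields a value below 0, so this is the minimum.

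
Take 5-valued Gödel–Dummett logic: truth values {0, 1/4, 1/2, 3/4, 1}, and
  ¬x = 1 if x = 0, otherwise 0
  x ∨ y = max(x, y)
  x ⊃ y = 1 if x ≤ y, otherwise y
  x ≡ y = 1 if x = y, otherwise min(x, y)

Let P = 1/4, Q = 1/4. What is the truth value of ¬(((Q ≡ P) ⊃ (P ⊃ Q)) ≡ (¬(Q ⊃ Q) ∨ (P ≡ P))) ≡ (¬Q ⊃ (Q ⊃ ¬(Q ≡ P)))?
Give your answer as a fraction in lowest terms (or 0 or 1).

0

Q ≡ P = 1/4 ≡ 1/4 = 1
P ⊃ Q = 1/4 ⊃ 1/4 = 1
(Q ≡ P) ⊃ (P ⊃ Q) = 1 ⊃ 1 = 1
Q ⊃ Q = 1/4 ⊃ 1/4 = 1
¬(Q ⊃ Q) = ¬1 = 0
P ≡ P = 1/4 ≡ 1/4 = 1
¬(Q ⊃ Q) ∨ (P ≡ P) = 0 ∨ 1 = 1
((Q ≡ P) ⊃ (P ⊃ Q)) ≡ (¬(Q ⊃ Q) ∨ (P ≡ P)) = 1 ≡ 1 = 1
¬(((Q ≡ P) ⊃ (P ⊃ Q)) ≡ (¬(Q ⊃ Q) ∨ (P ≡ P))) = ¬1 = 0
¬Q = ¬1/4 = 0
Q ≡ P = 1/4 ≡ 1/4 = 1
¬(Q ≡ P) = ¬1 = 0
Q ⊃ ¬(Q ≡ P) = 1/4 ⊃ 0 = 0
¬Q ⊃ (Q ⊃ ¬(Q ≡ P)) = 0 ⊃ 0 = 1
¬(((Q ≡ P) ⊃ (P ⊃ Q)) ≡ (¬(Q ⊃ Q) ∨ (P ≡ P))) ≡ (¬Q ⊃ (Q ⊃ ¬(Q ≡ P))) = 0 ≡ 1 = 0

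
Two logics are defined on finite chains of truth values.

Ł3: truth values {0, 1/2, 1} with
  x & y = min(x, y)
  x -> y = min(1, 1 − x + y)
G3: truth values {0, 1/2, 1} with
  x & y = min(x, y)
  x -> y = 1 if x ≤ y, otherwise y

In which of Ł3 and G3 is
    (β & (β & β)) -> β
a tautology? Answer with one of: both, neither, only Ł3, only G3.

both

In Ł3: every assignment gives 1 — tautology.
In G3: every assignment gives 1 — tautology.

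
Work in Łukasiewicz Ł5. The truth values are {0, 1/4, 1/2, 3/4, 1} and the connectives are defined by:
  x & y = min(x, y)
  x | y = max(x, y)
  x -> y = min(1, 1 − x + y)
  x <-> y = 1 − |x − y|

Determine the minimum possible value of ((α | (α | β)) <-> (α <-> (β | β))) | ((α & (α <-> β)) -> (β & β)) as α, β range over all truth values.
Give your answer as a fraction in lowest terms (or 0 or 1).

Take α = 1/4, β = 0:
α | β = 1/4 | 0 = 1/4
α | (α | β) = 1/4 | 1/4 = 1/4
β | β = 0 | 0 = 0
α <-> (β | β) = 1/4 <-> 0 = 3/4
(α | (α | β)) <-> (α <-> (β | β)) = 1/4 <-> 3/4 = 1/2
α <-> β = 1/4 <-> 0 = 3/4
α & (α <-> β) = 1/4 & 3/4 = 1/4
β & β = 0 & 0 = 0
(α & (α <-> β)) -> (β & β) = 1/4 -> 0 = 3/4
((α | (α | β)) <-> (α <-> (β | β))) | ((α & (α <-> β)) -> (β & β)) = 1/2 | 3/4 = 3/4
No assignment yields a value below 3/4, so this is the minimum.

3/4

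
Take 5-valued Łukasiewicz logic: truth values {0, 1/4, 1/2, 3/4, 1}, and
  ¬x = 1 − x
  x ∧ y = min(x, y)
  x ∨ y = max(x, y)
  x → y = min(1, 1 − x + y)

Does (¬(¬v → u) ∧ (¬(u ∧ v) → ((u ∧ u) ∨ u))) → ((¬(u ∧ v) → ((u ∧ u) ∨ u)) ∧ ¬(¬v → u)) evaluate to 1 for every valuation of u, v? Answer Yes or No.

At u = 1, v = 1/2, for instance:
¬v = ¬1/2 = 1/2
¬v → u = 1/2 → 1 = 1
¬(¬v → u) = ¬1 = 0
u ∧ v = 1 ∧ 1/2 = 1/2
¬(u ∧ v) = ¬1/2 = 1/2
u ∧ u = 1 ∧ 1 = 1
(u ∧ u) ∨ u = 1 ∨ 1 = 1
¬(u ∧ v) → ((u ∧ u) ∨ u) = 1/2 → 1 = 1
¬(¬v → u) ∧ (¬(u ∧ v) → ((u ∧ u) ∨ u)) = 0 ∧ 1 = 0
(¬(u ∧ v) → ((u ∧ u) ∨ u)) ∧ ¬(¬v → u) = 1 ∧ 0 = 0
(¬(¬v → u) ∧ (¬(u ∧ v) → ((u ∧ u) ∨ u))) → ((¬(u ∧ v) → ((u ∧ u) ∨ u)) ∧ ¬(¬v → u)) = 0 → 0 = 1
and checking the remaining 24 assignments likewise gives ≥ 1 in every case.

Yes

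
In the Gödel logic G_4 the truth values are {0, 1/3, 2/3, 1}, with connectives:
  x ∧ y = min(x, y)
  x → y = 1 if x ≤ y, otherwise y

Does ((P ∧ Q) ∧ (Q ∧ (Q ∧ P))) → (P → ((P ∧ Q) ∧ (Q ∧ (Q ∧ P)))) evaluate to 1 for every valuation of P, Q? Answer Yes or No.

P = 0, Q = 0 ↦ 1
P = 0, Q = 1/3 ↦ 1
P = 0, Q = 2/3 ↦ 1
P = 0, Q = 1 ↦ 1
P = 1/3, Q = 0 ↦ 1
P = 1/3, Q = 1/3 ↦ 1
P = 1/3, Q = 2/3 ↦ 1
P = 1/3, Q = 1 ↦ 1
P = 2/3, Q = 0 ↦ 1
P = 2/3, Q = 1/3 ↦ 1
P = 2/3, Q = 2/3 ↦ 1
P = 2/3, Q = 1 ↦ 1
P = 1, Q = 0 ↦ 1
P = 1, Q = 1/3 ↦ 1
P = 1, Q = 2/3 ↦ 1
P = 1, Q = 1 ↦ 1
Every assignment gives a value ≥ 1.

Yes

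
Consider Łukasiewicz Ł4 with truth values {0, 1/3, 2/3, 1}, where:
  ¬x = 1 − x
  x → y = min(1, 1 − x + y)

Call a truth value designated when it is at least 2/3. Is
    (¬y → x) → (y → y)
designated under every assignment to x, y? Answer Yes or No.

x = 0, y = 0 ↦ 1
x = 0, y = 1/3 ↦ 1
x = 0, y = 2/3 ↦ 1
x = 0, y = 1 ↦ 1
x = 1/3, y = 0 ↦ 1
x = 1/3, y = 1/3 ↦ 1
x = 1/3, y = 2/3 ↦ 1
x = 1/3, y = 1 ↦ 1
x = 2/3, y = 0 ↦ 1
x = 2/3, y = 1/3 ↦ 1
x = 2/3, y = 2/3 ↦ 1
x = 2/3, y = 1 ↦ 1
x = 1, y = 0 ↦ 1
x = 1, y = 1/3 ↦ 1
x = 1, y = 2/3 ↦ 1
x = 1, y = 1 ↦ 1
Every assignment gives a value ≥ 2/3.

Yes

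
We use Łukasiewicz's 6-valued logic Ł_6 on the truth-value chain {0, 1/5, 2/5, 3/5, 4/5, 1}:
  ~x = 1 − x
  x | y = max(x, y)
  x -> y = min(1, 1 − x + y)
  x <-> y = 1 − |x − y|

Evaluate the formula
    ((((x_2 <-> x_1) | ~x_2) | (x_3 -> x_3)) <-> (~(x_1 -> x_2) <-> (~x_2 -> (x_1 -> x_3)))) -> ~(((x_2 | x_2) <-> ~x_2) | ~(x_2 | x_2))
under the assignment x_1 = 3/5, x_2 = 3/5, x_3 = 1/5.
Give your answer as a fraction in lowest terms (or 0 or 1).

1

x_2 <-> x_1 = 3/5 <-> 3/5 = 1
~x_2 = ~3/5 = 2/5
(x_2 <-> x_1) | ~x_2 = 1 | 2/5 = 1
x_3 -> x_3 = 1/5 -> 1/5 = 1
((x_2 <-> x_1) | ~x_2) | (x_3 -> x_3) = 1 | 1 = 1
x_1 -> x_2 = 3/5 -> 3/5 = 1
~(x_1 -> x_2) = ~1 = 0
~x_2 = ~3/5 = 2/5
x_1 -> x_3 = 3/5 -> 1/5 = 3/5
~x_2 -> (x_1 -> x_3) = 2/5 -> 3/5 = 1
~(x_1 -> x_2) <-> (~x_2 -> (x_1 -> x_3)) = 0 <-> 1 = 0
(((x_2 <-> x_1) | ~x_2) | (x_3 -> x_3)) <-> (~(x_1 -> x_2) <-> (~x_2 -> (x_1 -> x_3))) = 1 <-> 0 = 0
x_2 | x_2 = 3/5 | 3/5 = 3/5
~x_2 = ~3/5 = 2/5
(x_2 | x_2) <-> ~x_2 = 3/5 <-> 2/5 = 4/5
x_2 | x_2 = 3/5 | 3/5 = 3/5
~(x_2 | x_2) = ~3/5 = 2/5
((x_2 | x_2) <-> ~x_2) | ~(x_2 | x_2) = 4/5 | 2/5 = 4/5
~(((x_2 | x_2) <-> ~x_2) | ~(x_2 | x_2)) = ~4/5 = 1/5
((((x_2 <-> x_1) | ~x_2) | (x_3 -> x_3)) <-> (~(x_1 -> x_2) <-> (~x_2 -> (x_1 -> x_3)))) -> ~(((x_2 | x_2) <-> ~x_2) | ~(x_2 | x_2)) = 0 -> 1/5 = 1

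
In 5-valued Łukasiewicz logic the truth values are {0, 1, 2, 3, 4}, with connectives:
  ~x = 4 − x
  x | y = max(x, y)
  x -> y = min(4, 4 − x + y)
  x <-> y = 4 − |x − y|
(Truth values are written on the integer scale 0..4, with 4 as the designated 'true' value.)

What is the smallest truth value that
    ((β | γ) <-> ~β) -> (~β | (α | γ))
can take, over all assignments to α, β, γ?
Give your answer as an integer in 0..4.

Take α = 0, β = 2, γ = 0:
β | γ = 2 | 0 = 2
~β = ~2 = 2
(β | γ) <-> ~β = 2 <-> 2 = 4
~β = ~2 = 2
α | γ = 0 | 0 = 0
~β | (α | γ) = 2 | 0 = 2
((β | γ) <-> ~β) -> (~β | (α | γ)) = 4 -> 2 = 2
No assignment yields a value below 2, so this is the minimum.

2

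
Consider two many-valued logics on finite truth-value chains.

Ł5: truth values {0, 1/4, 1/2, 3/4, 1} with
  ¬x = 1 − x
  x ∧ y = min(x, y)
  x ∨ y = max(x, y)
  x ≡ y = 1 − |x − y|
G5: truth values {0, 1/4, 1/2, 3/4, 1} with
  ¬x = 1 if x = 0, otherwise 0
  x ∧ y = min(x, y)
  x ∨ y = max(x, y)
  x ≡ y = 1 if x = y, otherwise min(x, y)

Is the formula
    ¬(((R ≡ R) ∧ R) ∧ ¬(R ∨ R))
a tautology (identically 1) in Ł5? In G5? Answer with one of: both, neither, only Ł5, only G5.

In Ł5: at R = 1/4 the value is 3/4 — not a tautology.
In G5: every assignment gives 1 — tautology.

only G5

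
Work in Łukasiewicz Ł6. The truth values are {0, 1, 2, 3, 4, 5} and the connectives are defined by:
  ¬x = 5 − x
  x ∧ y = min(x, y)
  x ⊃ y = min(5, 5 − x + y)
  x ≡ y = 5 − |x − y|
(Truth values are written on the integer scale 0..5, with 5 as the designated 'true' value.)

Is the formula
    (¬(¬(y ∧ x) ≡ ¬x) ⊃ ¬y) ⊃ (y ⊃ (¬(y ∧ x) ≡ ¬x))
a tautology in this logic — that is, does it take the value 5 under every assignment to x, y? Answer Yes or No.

Yes

At x = 4, y = 3, for instance:
y ∧ x = 3 ∧ 4 = 3
¬(y ∧ x) = ¬3 = 2
¬x = ¬4 = 1
¬(y ∧ x) ≡ ¬x = 2 ≡ 1 = 4
¬(¬(y ∧ x) ≡ ¬x) = ¬4 = 1
¬y = ¬3 = 2
¬(¬(y ∧ x) ≡ ¬x) ⊃ ¬y = 1 ⊃ 2 = 5
y ⊃ (¬(y ∧ x) ≡ ¬x) = 3 ⊃ 4 = 5
(¬(¬(y ∧ x) ≡ ¬x) ⊃ ¬y) ⊃ (y ⊃ (¬(y ∧ x) ≡ ¬x)) = 5 ⊃ 5 = 5
and checking the remaining 35 assignments likewise gives ≥ 5 in every case.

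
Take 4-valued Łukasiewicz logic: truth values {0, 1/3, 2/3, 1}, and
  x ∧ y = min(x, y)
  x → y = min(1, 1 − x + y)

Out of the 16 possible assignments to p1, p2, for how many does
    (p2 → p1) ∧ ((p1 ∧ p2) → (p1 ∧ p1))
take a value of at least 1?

10

p1 = 0, p2 = 0 ↦ 1  ≥
p1 = 0, p2 = 1/3 ↦ 2/3  <
p1 = 0, p2 = 2/3 ↦ 1/3  <
p1 = 0, p2 = 1 ↦ 0  <
p1 = 1/3, p2 = 0 ↦ 1  ≥
p1 = 1/3, p2 = 1/3 ↦ 1  ≥
p1 = 1/3, p2 = 2/3 ↦ 2/3  <
p1 = 1/3, p2 = 1 ↦ 1/3  <
p1 = 2/3, p2 = 0 ↦ 1  ≥
p1 = 2/3, p2 = 1/3 ↦ 1  ≥
p1 = 2/3, p2 = 2/3 ↦ 1  ≥
p1 = 2/3, p2 = 1 ↦ 2/3  <
p1 = 1, p2 = 0 ↦ 1  ≥
p1 = 1, p2 = 1/3 ↦ 1  ≥
p1 = 1, p2 = 2/3 ↦ 1  ≥
p1 = 1, p2 = 1 ↦ 1  ≥
So 10 of the 16 assignments meet the threshold.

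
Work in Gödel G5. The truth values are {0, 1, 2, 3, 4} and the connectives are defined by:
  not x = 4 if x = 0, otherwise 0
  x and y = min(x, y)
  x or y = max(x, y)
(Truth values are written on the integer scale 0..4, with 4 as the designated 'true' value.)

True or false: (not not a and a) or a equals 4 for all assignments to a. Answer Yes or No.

No

Counterexample: take a = 0.
not a = not 0 = 4
not not a = not 4 = 0
not not a and a = 0 and 0 = 0
(not not a and a) or a = 0 or 0 = 0
This gives 0 ≠ 4.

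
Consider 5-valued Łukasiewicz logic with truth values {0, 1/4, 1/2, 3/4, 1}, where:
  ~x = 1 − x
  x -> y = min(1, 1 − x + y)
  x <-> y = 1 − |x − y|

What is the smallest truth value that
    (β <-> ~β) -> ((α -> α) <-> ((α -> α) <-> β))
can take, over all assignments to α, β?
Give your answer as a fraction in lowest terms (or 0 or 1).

1/2

Take α = 0, β = 1/2:
~β = ~1/2 = 1/2
β <-> ~β = 1/2 <-> 1/2 = 1
α -> α = 0 -> 0 = 1
α -> α = 0 -> 0 = 1
(α -> α) <-> β = 1 <-> 1/2 = 1/2
(α -> α) <-> ((α -> α) <-> β) = 1 <-> 1/2 = 1/2
(β <-> ~β) -> ((α -> α) <-> ((α -> α) <-> β)) = 1 -> 1/2 = 1/2
No assignment yields a value below 1/2, so this is the minimum.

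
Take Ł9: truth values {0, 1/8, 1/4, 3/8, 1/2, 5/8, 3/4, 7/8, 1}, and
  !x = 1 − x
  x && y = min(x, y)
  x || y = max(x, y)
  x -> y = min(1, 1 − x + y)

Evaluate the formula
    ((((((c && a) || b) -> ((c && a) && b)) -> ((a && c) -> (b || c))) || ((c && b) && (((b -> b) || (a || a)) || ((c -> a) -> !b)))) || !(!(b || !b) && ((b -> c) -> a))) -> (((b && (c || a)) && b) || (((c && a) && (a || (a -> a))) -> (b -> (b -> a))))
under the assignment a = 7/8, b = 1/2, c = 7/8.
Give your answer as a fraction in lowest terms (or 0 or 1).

c && a = 7/8 && 7/8 = 7/8
(c && a) || b = 7/8 || 1/2 = 7/8
c && a = 7/8 && 7/8 = 7/8
(c && a) && b = 7/8 && 1/2 = 1/2
((c && a) || b) -> ((c && a) && b) = 7/8 -> 1/2 = 5/8
a && c = 7/8 && 7/8 = 7/8
b || c = 1/2 || 7/8 = 7/8
(a && c) -> (b || c) = 7/8 -> 7/8 = 1
(((c && a) || b) -> ((c && a) && b)) -> ((a && c) -> (b || c)) = 5/8 -> 1 = 1
c && b = 7/8 && 1/2 = 1/2
b -> b = 1/2 -> 1/2 = 1
a || a = 7/8 || 7/8 = 7/8
(b -> b) || (a || a) = 1 || 7/8 = 1
c -> a = 7/8 -> 7/8 = 1
!b = !1/2 = 1/2
(c -> a) -> !b = 1 -> 1/2 = 1/2
((b -> b) || (a || a)) || ((c -> a) -> !b) = 1 || 1/2 = 1
(c && b) && (((b -> b) || (a || a)) || ((c -> a) -> !b)) = 1/2 && 1 = 1/2
((((c && a) || b) -> ((c && a) && b)) -> ((a && c) -> (b || c))) || ((c && b) && (((b -> b) || (a || a)) || ((c -> a) -> !b))) = 1 || 1/2 = 1
!b = !1/2 = 1/2
b || !b = 1/2 || 1/2 = 1/2
!(b || !b) = !1/2 = 1/2
b -> c = 1/2 -> 7/8 = 1
(b -> c) -> a = 1 -> 7/8 = 7/8
!(b || !b) && ((b -> c) -> a) = 1/2 && 7/8 = 1/2
!(!(b || !b) && ((b -> c) -> a)) = !1/2 = 1/2
(((((c && a) || b) -> ((c && a) && b)) -> ((a && c) -> (b || c))) || ((c && b) && (((b -> b) || (a || a)) || ((c -> a) -> !b)))) || !(!(b || !b) && ((b -> c) -> a)) = 1 || 1/2 = 1
c || a = 7/8 || 7/8 = 7/8
b && (c || a) = 1/2 && 7/8 = 1/2
(b && (c || a)) && b = 1/2 && 1/2 = 1/2
c && a = 7/8 && 7/8 = 7/8
a -> a = 7/8 -> 7/8 = 1
a || (a -> a) = 7/8 || 1 = 1
(c && a) && (a || (a -> a)) = 7/8 && 1 = 7/8
b -> a = 1/2 -> 7/8 = 1
b -> (b -> a) = 1/2 -> 1 = 1
((c && a) && (a || (a -> a))) -> (b -> (b -> a)) = 7/8 -> 1 = 1
((b && (c || a)) && b) || (((c && a) && (a || (a -> a))) -> (b -> (b -> a))) = 1/2 || 1 = 1
((((((c && a) || b) -> ((c && a) && b)) -> ((a && c) -> (b || c))) || ((c && b) && (((b -> b) || (a || a)) || ((c -> a) -> !b)))) || !(!(b || !b) && ((b -> c) -> a))) -> (((b && (c || a)) && b) || (((c && a) && (a || (a -> a))) -> (b -> (b -> a)))) = 1 -> 1 = 1

1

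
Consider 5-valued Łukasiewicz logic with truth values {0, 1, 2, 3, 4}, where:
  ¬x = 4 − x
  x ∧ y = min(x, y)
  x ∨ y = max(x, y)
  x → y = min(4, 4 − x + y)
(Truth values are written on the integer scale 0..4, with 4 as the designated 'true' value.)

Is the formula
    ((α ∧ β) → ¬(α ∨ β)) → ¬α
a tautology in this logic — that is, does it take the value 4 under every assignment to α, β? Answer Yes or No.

No

Counterexample: take α = 1, β = 0.
α ∧ β = 1 ∧ 0 = 0
α ∨ β = 1 ∨ 0 = 1
¬(α ∨ β) = ¬1 = 3
(α ∧ β) → ¬(α ∨ β) = 0 → 3 = 4
¬α = ¬1 = 3
((α ∧ β) → ¬(α ∨ β)) → ¬α = 4 → 3 = 3
This gives 3 ≠ 4.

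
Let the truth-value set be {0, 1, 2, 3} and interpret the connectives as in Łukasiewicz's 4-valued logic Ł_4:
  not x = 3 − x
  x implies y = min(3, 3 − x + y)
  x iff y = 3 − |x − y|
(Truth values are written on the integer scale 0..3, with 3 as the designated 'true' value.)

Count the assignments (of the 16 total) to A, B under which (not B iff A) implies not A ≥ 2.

A = 0, B = 0 ↦ 3  ≥
A = 0, B = 1 ↦ 3  ≥
A = 0, B = 2 ↦ 3  ≥
A = 0, B = 3 ↦ 3  ≥
A = 1, B = 0 ↦ 3  ≥
A = 1, B = 1 ↦ 3  ≥
A = 1, B = 2 ↦ 2  ≥
A = 1, B = 3 ↦ 3  ≥
A = 2, B = 0 ↦ 2  ≥
A = 2, B = 1 ↦ 1  <
A = 2, B = 2 ↦ 2  ≥
A = 2, B = 3 ↦ 3  ≥
A = 3, B = 0 ↦ 0  <
A = 3, B = 1 ↦ 1  <
A = 3, B = 2 ↦ 2  ≥
A = 3, B = 3 ↦ 3  ≥
So 13 of the 16 assignments meet the threshold.

13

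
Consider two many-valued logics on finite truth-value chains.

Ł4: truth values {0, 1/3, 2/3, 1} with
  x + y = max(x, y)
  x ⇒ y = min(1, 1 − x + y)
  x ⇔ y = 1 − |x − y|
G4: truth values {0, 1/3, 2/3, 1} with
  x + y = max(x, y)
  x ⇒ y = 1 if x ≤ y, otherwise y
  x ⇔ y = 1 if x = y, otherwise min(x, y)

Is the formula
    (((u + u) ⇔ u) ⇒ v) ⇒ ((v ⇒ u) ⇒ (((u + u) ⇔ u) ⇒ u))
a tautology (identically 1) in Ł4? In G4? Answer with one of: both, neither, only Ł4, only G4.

both

In Ł4: every assignment gives 1 — tautology.
In G4: every assignment gives 1 — tautology.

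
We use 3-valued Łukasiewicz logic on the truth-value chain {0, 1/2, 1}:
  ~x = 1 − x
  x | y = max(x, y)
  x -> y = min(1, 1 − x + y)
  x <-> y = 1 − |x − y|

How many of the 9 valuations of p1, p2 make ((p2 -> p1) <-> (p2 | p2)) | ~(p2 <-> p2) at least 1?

2

p1 = 0, p2 = 0 ↦ 0  <
p1 = 0, p2 = 1/2 ↦ 1  ≥
p1 = 0, p2 = 1 ↦ 0  <
p1 = 1/2, p2 = 0 ↦ 0  <
p1 = 1/2, p2 = 1/2 ↦ 1/2  <
p1 = 1/2, p2 = 1 ↦ 1/2  <
p1 = 1, p2 = 0 ↦ 0  <
p1 = 1, p2 = 1/2 ↦ 1/2  <
p1 = 1, p2 = 1 ↦ 1  ≥
So 2 of the 9 assignments meet the threshold.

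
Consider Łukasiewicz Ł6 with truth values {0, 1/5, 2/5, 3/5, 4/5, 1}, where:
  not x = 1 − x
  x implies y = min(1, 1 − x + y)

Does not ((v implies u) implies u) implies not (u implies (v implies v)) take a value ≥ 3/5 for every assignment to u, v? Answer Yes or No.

No

Counterexample: take u = 0, v = 0.
v implies u = 0 implies 0 = 1
(v implies u) implies u = 1 implies 0 = 0
not ((v implies u) implies u) = not 0 = 1
v implies v = 0 implies 0 = 1
u implies (v implies v) = 0 implies 1 = 1
not (u implies (v implies v)) = not 1 = 0
not ((v implies u) implies u) implies not (u implies (v implies v)) = 1 implies 0 = 0
This gives 0, which is below 3/5.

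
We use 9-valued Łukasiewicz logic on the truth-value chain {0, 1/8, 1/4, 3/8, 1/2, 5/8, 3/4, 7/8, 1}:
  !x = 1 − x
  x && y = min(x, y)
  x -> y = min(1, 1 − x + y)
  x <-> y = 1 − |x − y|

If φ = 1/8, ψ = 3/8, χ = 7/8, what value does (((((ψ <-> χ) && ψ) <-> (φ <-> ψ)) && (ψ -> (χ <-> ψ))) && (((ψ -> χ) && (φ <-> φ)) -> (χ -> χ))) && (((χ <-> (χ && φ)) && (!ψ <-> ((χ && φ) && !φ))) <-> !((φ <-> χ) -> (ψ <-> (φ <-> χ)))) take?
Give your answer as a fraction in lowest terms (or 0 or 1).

ψ <-> χ = 3/8 <-> 7/8 = 1/2
(ψ <-> χ) && ψ = 1/2 && 3/8 = 3/8
φ <-> ψ = 1/8 <-> 3/8 = 3/4
((ψ <-> χ) && ψ) <-> (φ <-> ψ) = 3/8 <-> 3/4 = 5/8
χ <-> ψ = 7/8 <-> 3/8 = 1/2
ψ -> (χ <-> ψ) = 3/8 -> 1/2 = 1
(((ψ <-> χ) && ψ) <-> (φ <-> ψ)) && (ψ -> (χ <-> ψ)) = 5/8 && 1 = 5/8
ψ -> χ = 3/8 -> 7/8 = 1
φ <-> φ = 1/8 <-> 1/8 = 1
(ψ -> χ) && (φ <-> φ) = 1 && 1 = 1
χ -> χ = 7/8 -> 7/8 = 1
((ψ -> χ) && (φ <-> φ)) -> (χ -> χ) = 1 -> 1 = 1
((((ψ <-> χ) && ψ) <-> (φ <-> ψ)) && (ψ -> (χ <-> ψ))) && (((ψ -> χ) && (φ <-> φ)) -> (χ -> χ)) = 5/8 && 1 = 5/8
χ && φ = 7/8 && 1/8 = 1/8
χ <-> (χ && φ) = 7/8 <-> 1/8 = 1/4
!ψ = !3/8 = 5/8
χ && φ = 7/8 && 1/8 = 1/8
!φ = !1/8 = 7/8
(χ && φ) && !φ = 1/8 && 7/8 = 1/8
!ψ <-> ((χ && φ) && !φ) = 5/8 <-> 1/8 = 1/2
(χ <-> (χ && φ)) && (!ψ <-> ((χ && φ) && !φ)) = 1/4 && 1/2 = 1/4
φ <-> χ = 1/8 <-> 7/8 = 1/4
φ <-> χ = 1/8 <-> 7/8 = 1/4
ψ <-> (φ <-> χ) = 3/8 <-> 1/4 = 7/8
(φ <-> χ) -> (ψ <-> (φ <-> χ)) = 1/4 -> 7/8 = 1
!((φ <-> χ) -> (ψ <-> (φ <-> χ))) = !1 = 0
((χ <-> (χ && φ)) && (!ψ <-> ((χ && φ) && !φ))) <-> !((φ <-> χ) -> (ψ <-> (φ <-> χ))) = 1/4 <-> 0 = 3/4
(((((ψ <-> χ) && ψ) <-> (φ <-> ψ)) && (ψ -> (χ <-> ψ))) && (((ψ -> χ) && (φ <-> φ)) -> (χ -> χ))) && (((χ <-> (χ && φ)) && (!ψ <-> ((χ && φ) && !φ))) <-> !((φ <-> χ) -> (ψ <-> (φ <-> χ)))) = 5/8 && 3/4 = 5/8

5/8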